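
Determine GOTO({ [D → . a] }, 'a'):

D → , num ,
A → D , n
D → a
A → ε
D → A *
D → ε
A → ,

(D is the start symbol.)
GOTO(I, 'a') = CLOSURE({ [A → αX.β] : [A → α.Xβ] ∈ I, X = 'a' })

Items with dot before 'a', with the dot advanced:
  [D → . a] → [D → a .]
Closure adds nothing (no advanced item has the dot before a non-terminal).

GOTO = { [D → a .] }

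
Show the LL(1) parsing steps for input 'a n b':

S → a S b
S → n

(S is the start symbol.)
Stack is shown with the top on the left.

Stack    Input    Action
------------------------
S $      a n b $  output S → a S b
a S b $  a n b $  match 'a'
S b $    n b $    output S → n
n b $    n b $    match 'n'
b $      b $      match 'b'
$        $        accept

The string is accepted.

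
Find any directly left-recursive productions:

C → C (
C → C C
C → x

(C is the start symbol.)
C → C (: LEFT RECURSIVE (starts with C)
C → C C: LEFT RECURSIVE (starts with C)
C → x: starts with x

The grammar has direct left recursion on: C.

Answer: Yes, C is left-recursive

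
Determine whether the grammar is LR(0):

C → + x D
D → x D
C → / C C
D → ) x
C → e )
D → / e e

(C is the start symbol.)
Yes, the grammar is LR(0)

A grammar is LR(0) if no state in the canonical LR(0) collection has:
  - both a shift item (dot before a terminal) and a complete item (shift-reduce conflict), or
  - two or more complete items (reduce-reduce conflict; the accept item [C' → C .] counts as a complete item here).

Augment with C' → C and build the canonical LR(0) collection (I0 = CLOSURE({[C' → . C]}), then GOTO on every symbol after a dot until no new states appear). It has 17 states:
  I0: { [C → . + x D], [C → . / C C], [C → . e )], [C' → . C] }  — shift
  I1: { [C → + . x D] }  — shift
  I2: { [C → . + x D], [C → . / C C], [C → . e )], [C → / . C C] }  — shift
  I3: { [C' → C .] }  — accept
  I4: { [C → e . )] }  — shift
  I5: { [C → e ) .] }  — reduce
  I6: { [C → . + x D], [C → . / C C], [C → . e )], [C → / C . C] }  — shift
  I7: { [C → / C C .] }  — reduce
  I8: { [C → + x . D], [D → . ) x], [D → . / e e], [D → . x D] }  — shift
  I9: { [D → ) . x] }  — shift
  I10: { [D → / . e e] }  — shift
  I11: { [C → + x D .] }  — reduce
  I12: { [D → . ) x], [D → . / e e], [D → . x D], [D → x . D] }  — shift
  I13: { [D → x D .] }  — reduce
  I14: { [D → / e . e] }  — shift
  I15: { [D → / e e .] }  — reduce
  I16: { [D → ) x .] }  — reduce

Every state is either a pure shift/goto state or contains exactly one complete item and nothing to shift — no conflicts. The grammar is LR(0).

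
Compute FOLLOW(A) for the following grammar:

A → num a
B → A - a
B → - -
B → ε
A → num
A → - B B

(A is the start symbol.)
{ $, '-' }

To compute FOLLOW(A), find every occurrence of A on a right-hand side N → α A β: add FIRST(β) \ {ε}, and if β is empty or nullable also add FOLLOW(N). Iterate to a fixed point.

A is the start symbol, so $ ∈ FOLLOW(A).
In B → A - a: A is followed by '-' a, add FIRST('-' a) \ {ε} = { '-' }

Taking the union: FOLLOW(A) = { $, '-' }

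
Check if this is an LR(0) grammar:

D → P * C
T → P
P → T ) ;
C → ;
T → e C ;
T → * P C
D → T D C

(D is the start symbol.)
Augment with D' → D and build the canonical LR(0) collection (I0 = CLOSURE({[D' → . D]}), then GOTO on every symbol after a dot until no new states appear). It has 18 states:
  I0: { [D → . P * C], [D → . T D C], [D' → . D], [P → . T ) ;], [T → . * P C], [T → . P], [T → . e C ;] }  — shift
  I1: { [P → . T ) ;], [T → * . P C], [T → . * P C], [T → . P], [T → . e C ;] }  — shift
  I2: { [D' → D .] }  — accept
  I3: { [D → P . * C], [T → P .] }  — shift, reduce
  I4: { [D → . P * C], [D → . T D C], [D → T . D C], [P → . T ) ;], [P → T . ) ;], [T → . * P C], [T → . P], [T → . e C ;] }  — shift
  I5: { [C → . ;], [T → e . C ;] }  — shift
  I6: { [C → ; .] }  — reduce
  I7: { [T → e C . ;] }  — shift
  I8: { [T → e C ; .] }  — reduce
  I9: { [P → T ) . ;] }  — shift
  I10: { [C → . ;], [D → T D . C] }  — shift
  I11: { [D → T D C .] }  — reduce
  I12: { [P → T ) ; .] }  — reduce
  I13: { [C → . ;], [D → P * . C] }  — shift
  I14: { [D → P * C .] }  — reduce
  I15: { [C → . ;], [T → * P . C], [T → P .] }  — shift, reduce
  I16: { [P → T . ) ;] }  — shift
  I17: { [T → * P C .] }  — reduce

Conflict in state I3:
  Shift-reduce conflict between [T → P .] and [D → P . * C]
So the grammar is NOT LR(0).

Answer: No. Shift-reduce conflict between [T → P .] and [D → P . * C]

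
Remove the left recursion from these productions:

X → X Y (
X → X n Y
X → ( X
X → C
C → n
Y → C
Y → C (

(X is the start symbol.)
X is directly left-recursive. The standard transformation for
  A → A α₁ | ... | A α_m | β₁ | ... | β_n
is
  A  → β₁ A' | ... | β_n A'
  A' → α₁ A' | ... | α_m A' | ε

X → ( X becomes X → ( X X'
X → C becomes X → C X'
X → X Y ( becomes X' → Y ( X'
X → X n Y becomes X' → n Y X'
Add X' → ε

Productions for other non-terminals are unchanged:
  C → n
  Y → C
  Y → C (

Resulting grammar:
X → ( X X'
X → C X'
X' → Y ( X'
X' → n Y X'
X' → ε
C → n
Y → C
Y → C (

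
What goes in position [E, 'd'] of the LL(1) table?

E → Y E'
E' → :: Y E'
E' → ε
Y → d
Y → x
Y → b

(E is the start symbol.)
To find M[E, 'd'], we find productions for E where 'd' is in the predict set (PREDICT(N → α) = (FIRST(α) \ {ε}) ∪ (FOLLOW(N) if α ⇒* ε)).

Relevant sets:
  FIRST(Y) = { 'b', 'd', 'x' }

E → Y E': PREDICT = { 'b', 'd', 'x' }
  'd' is in predict set, so this production goes in M[E, 'd']

M[E, 'd'] = E → Y E'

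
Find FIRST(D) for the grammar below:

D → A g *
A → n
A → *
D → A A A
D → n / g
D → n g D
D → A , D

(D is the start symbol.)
FIRST sets of the other non-terminals involved (by the same procedure, iterated to a fixed point):
  FIRST(A) = { '*', 'n' }

From D → A g *:
  - A is a non-terminal: add FIRST(A) \ {ε} = { '*', 'n' }
    A is not nullable, so stop
From D → A A A:
  - A is a non-terminal: add FIRST(A) \ {ε} = { '*', 'n' }
    A is not nullable, so stop
From D → n / g:
  - n is a terminal: add 'n' and stop
From D → n g D:
  - n is a terminal: add 'n' and stop
From D → A , D:
  - A is a non-terminal: add FIRST(A) \ {ε} = { '*', 'n' }
    A is not nullable, so stop

Collecting: FIRST(D) = { '*', 'n' }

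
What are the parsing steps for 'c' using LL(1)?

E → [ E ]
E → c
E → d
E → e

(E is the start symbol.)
LL(1) parsing maintains a stack (initially the start symbol over $) and the input. At each step: if the stack top is a terminal, match it against the current input token; if it is a non-terminal N, replace it with the RHS of M[N, lookahead] (the unique production whose predict set contains the lookahead).

Stack is shown with the top on the left.

Stack  Input  Action
--------------------
E $    c $    output E → c
c $    c $    match 'c'
$      $      accept

The string is accepted.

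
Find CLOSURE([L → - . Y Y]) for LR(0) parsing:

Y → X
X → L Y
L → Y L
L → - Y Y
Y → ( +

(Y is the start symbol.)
To compute CLOSURE, for each item [A → α.Bβ] where B is a non-terminal, add [B → .γ] for all productions B → γ; repeat for the newly added items until nothing changes.

Start with: [L → - . Y Y]
  [L → - . Y Y] has the dot before Y: add [Y → . X], [Y → . ( +]
  [Y → . X] has the dot before X: add [X → . L Y]
  [X → . L Y] has the dot before L: add [L → . Y L], [L → . - Y Y]
No further items can be added.

CLOSURE = { [L → - . Y Y], [L → . - Y Y], [L → . Y L], [X → . L Y], [Y → . ( +], [Y → . X] }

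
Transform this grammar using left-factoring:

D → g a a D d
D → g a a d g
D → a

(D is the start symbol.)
Left-factoring transforms A → αβ₁ | αβ₂ into A → αA' and A' → β₁ | β₂
(α is the longest common prefix among the alternatives). Repeat until
no nonterminal has two alternatives with a common prefix.

Round 1: D has alternatives sharing prefix 'g a a'. Introduce D': D → g a a D'
  Add: D' → D d
  Add: D' → d g

No remaining common prefixes — done.

Resulting grammar:
D → g a a D'
D' → D d
D' → d g
D → a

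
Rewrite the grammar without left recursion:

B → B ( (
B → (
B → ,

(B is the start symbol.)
B → ( B'
B → , B'
B' → ( ( B'
B' → ε

B is directly left-recursive. The standard transformation for
  A → A α₁ | ... | A α_m | β₁ | ... | β_n
is
  A  → β₁ A' | ... | β_n A'
  A' → α₁ A' | ... | α_m A' | ε

B → ( becomes B → ( B'
B → , becomes B → , B'
B → B ( ( becomes B' → ( ( B'
Add B' → ε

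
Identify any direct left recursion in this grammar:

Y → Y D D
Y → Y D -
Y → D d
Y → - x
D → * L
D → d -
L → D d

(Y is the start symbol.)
Y → Y D D: LEFT RECURSIVE (starts with Y)
Y → Y D -: LEFT RECURSIVE (starts with Y)
Y → D d: starts with D
Y → - x: starts with '-'
D → * L: starts with '*'
D → d -: starts with d
L → D d: starts with D

The grammar has direct left recursion on: Y.

Answer: Yes, Y is left-recursive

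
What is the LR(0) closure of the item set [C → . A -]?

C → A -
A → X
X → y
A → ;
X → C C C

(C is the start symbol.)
{ [A → . ;], [A → . X], [C → . A -], [X → . C C C], [X → . y] }

To compute CLOSURE, for each item [A → α.Bβ] where B is a non-terminal, add [B → .γ] for all productions B → γ; repeat for the newly added items until nothing changes.

Start with: [C → . A -]
  [C → . A -] has the dot before A: add [A → . X], [A → . ;]
  [A → . X] has the dot before X: add [X → . y], [X → . C C C]
  [X → . C C C] has the dot before C: all C-items already present
No further items can be added.

CLOSURE = { [A → . ;], [A → . X], [C → . A -], [X → . C C C], [X → . y] }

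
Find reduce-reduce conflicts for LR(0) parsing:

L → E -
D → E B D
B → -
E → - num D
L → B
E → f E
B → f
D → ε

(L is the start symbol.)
A reduce-reduce conflict occurs when an LR(0) state has two complete items [A → α .] and [B → β .] — both call for a reduction, and with no lookahead the parser cannot choose between them.

Augment with L' → L and build the canonical LR(0) collection (I0 = CLOSURE({[L' → . L]}), then GOTO on every symbol after a dot until no new states appear). It has 17 states:
  I0: { [B → . -], [B → . f], [E → . - num D], [E → . f E], [L → . B], [L → . E -], [L' → . L] }  — shift
  I1: { [B → - .], [E → - . num D] }  — shift, reduce
  I2: { [L → B .] }  — reduce
  I3: { [L → E . -] }  — shift
  I4: { [L' → L .] }  — accept
  I5: { [B → f .], [E → . - num D], [E → . f E], [E → f . E] }  — shift, reduce
  I6: { [E → - . num D] }  — shift
  I7: { [E → f E .] }  — reduce
  I8: { [E → . - num D], [E → . f E], [E → f . E] }  — shift
  I9: { [D → . E B D], [D → .], [E → - num . D], [E → . - num D], [E → . f E] }  — shift, reduce
  I10: { [E → - num D .] }  — reduce
  I11: { [B → . -], [B → . f], [D → E . B D] }  — shift
  I12: { [B → - .] }  — reduce
  I13: { [D → . E B D], [D → .], [D → E B . D], [E → . - num D], [E → . f E] }  — shift, reduce
  I14: { [B → f .] }  — reduce
  I15: { [D → E B D .] }  — reduce
  I16: { [L → E - .] }  — reduce

No state contains more than one complete item.

Answer: No reduce-reduce conflicts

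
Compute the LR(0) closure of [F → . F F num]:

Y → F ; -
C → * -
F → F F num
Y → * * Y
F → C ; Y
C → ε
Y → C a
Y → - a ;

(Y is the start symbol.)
To compute CLOSURE, for each item [A → α.Bβ] where B is a non-terminal, add [B → .γ] for all productions B → γ; repeat for the newly added items until nothing changes.

Start with: [F → . F F num]
  [F → . F F num] has the dot before F: add [F → . C ; Y]
  [F → . C ; Y] has the dot before C: add [C → . * -], [C → .]
No further items can be added.

CLOSURE = { [C → . * -], [C → .], [F → . C ; Y], [F → . F F num] }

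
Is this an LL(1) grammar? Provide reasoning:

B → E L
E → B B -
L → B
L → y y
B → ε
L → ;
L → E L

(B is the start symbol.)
Relevant sets:
  FIRST(E) = { '-' }
  FIRST(B) = { '-', ε }
  FOLLOW(B) = { $, '-' }
  FOLLOW(L) = { $, '-' }

For B:
  PREDICT(B → E L) = { '-' }
  PREDICT(B → ε) = { $, '-' }
For L:
  PREDICT(L → B) = { $, '-' }
  PREDICT(L → y y) = { 'y' }
  PREDICT(L → ';') = { ';' }
  PREDICT(L → E L) = { '-' }
E has a single production, so nothing to check there.

Conflict found: Predict set conflict for B: { '-' }
The grammar is NOT LL(1).

Answer: No. Predict set conflict for B: { '-' }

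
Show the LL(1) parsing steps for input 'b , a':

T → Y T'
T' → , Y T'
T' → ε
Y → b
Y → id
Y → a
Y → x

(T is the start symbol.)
Stack is shown with the top on the left.

Stack     Input    Action
-------------------------
T $       b , a $  output T → Y T'
Y T' $    b , a $  output Y → b
b T' $    b , a $  match 'b'
T' $      , a $    output T' → , Y T'
, Y T' $  , a $    match ','
Y T' $    a $      output Y → a
a T' $    a $      match 'a'
T' $      $        output T' → ε
$         $        accept

The string is accepted.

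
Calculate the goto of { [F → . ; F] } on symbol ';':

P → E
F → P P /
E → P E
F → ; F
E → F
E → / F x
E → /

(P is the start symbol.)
GOTO(I, ';') = CLOSURE({ [A → αX.β] : [A → α.Xβ] ∈ I, X = ';' })

Items with dot before ';', with the dot advanced:
  [F → . ; F] → [F → ; . F]
Closure of the advanced items:
  [F → ; . F] has the dot before F: add [F → . P P /], [F → . ; F]
  [F → . P P /] has the dot before P: add [P → . E]
  [P → . E] has the dot before E: add [E → . P E], [E → . F], [E → . / F x], [E → . /]

GOTO = { [E → . / F x], [E → . /], [E → . F], [E → . P E], [F → . ; F], [F → . P P /], [F → ; . F], [P → . E] }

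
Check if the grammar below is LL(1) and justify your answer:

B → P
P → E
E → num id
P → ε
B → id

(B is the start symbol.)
Yes, the grammar is LL(1).

A grammar is LL(1) if for each non-terminal N with multiple productions, the predict sets of those productions are pairwise disjoint, where PREDICT(N → α) = (FIRST(α) \ {ε}) ∪ (FOLLOW(N) if α ⇒* ε).

Relevant sets:
  FIRST(P) = { 'num', ε }
  FIRST(E) = { 'num' }
  FOLLOW(B) = { $ }
  FOLLOW(P) = { $ }

For B:
  PREDICT(B → P) = { $, 'num' }
  PREDICT(B → id) = { 'id' }
For P:
  PREDICT(P → E) = { 'num' }
  PREDICT(P → ε) = { $ }
E has a single production, so nothing to check there.

All predict sets are disjoint. The grammar IS LL(1).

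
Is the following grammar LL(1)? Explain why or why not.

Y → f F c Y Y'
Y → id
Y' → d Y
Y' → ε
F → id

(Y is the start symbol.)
A grammar is LL(1) if for each non-terminal N with multiple productions, the predict sets of those productions are pairwise disjoint, where PREDICT(N → α) = (FIRST(α) \ {ε}) ∪ (FOLLOW(N) if α ⇒* ε).

Relevant sets:
  FOLLOW(Y') = { $, 'd' }

For Y:
  PREDICT(Y → f F c Y Y') = { 'f' }
  PREDICT(Y → id) = { 'id' }
For Y':
  PREDICT(Y' → d Y) = { 'd' }
  PREDICT(Y' → ε) = { $, 'd' }
F has a single production, so nothing to check there.

Conflict found: Predict set conflict for Y': { 'd' }
The grammar is NOT LL(1).

Answer: No. Predict set conflict for Y': { 'd' }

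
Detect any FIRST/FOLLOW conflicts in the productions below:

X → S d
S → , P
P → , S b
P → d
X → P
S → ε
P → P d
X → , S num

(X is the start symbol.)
A FIRST/FOLLOW conflict occurs when a non-terminal N has a nullable alternative N → β (β ⇒* ε) and another alternative N → α with FIRST(α) ∩ FOLLOW(N) ≠ ∅: on such a lookahead the parser cannot decide between expanding α and letting N vanish via β.

Nullable non-terminals: S.

S: nullable alternative(s) S → ε; FOLLOW(S) = { 'b', 'd', 'num' }
  S → , P: FIRST \ {ε} = { ',' } — disjoint from FOLLOW(S)
  S → ε: FIRST \ {ε} = { } — this is the only nullable alternative, skip

P, X have no nullable alternative, so no FIRST/FOLLOW check is needed there.

No FIRST/FOLLOW conflicts found.

Answer: No FIRST/FOLLOW conflicts.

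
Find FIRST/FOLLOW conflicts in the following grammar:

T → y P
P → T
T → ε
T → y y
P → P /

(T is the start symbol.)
Nullable non-terminals: P, T.
FIRST sets used below: FIRST(T) = { 'y', ε }, FIRST(P) = { '/', 'y', ε }

P: nullable alternative(s) P → T; FOLLOW(P) = { $, '/' }
  P → T: FIRST \ {ε} = { 'y' } — this is the only nullable alternative, skip
  P → P /: FIRST \ {ε} = { '/', 'y' } — overlaps FOLLOW(P) on { '/' }: CONFLICT

T: nullable alternative(s) T → ε; FOLLOW(T) = { $, '/' }
  T → y P: FIRST \ {ε} = { 'y' } — disjoint from FOLLOW(T)
  T → ε: FIRST \ {ε} = { } — this is the only nullable alternative, skip
  T → y y: FIRST \ {ε} = { 'y' } — disjoint from FOLLOW(T)

So the grammar has 1 FIRST/FOLLOW conflict (marked CONFLICT above).

Answer: Yes. P → P '/' with FOLLOW(P) on { '/' }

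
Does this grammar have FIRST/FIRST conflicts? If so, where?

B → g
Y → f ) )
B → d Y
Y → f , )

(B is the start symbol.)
Yes. Y → f ')' ')' / Y → f ',' ')' on { 'f' }

Productions for B:
  B → g: FIRST = { 'g' }
  B → d Y: FIRST = { 'd' }
Productions for Y:
  Y → f ) ): FIRST = { 'f' }
  Y → f , ): FIRST = { 'f' }

Conflict for Y: Y → f ) ) and Y → f , )
  Overlap: { 'f' }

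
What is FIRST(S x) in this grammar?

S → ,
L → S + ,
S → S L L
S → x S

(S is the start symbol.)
FIRST sets of the non-terminals involved (from the grammar, by fixed-point iteration):
  FIRST(S) = { ',', 'x' }

To compute FIRST(S x), process the symbols left to right:
Symbol S is a non-terminal. Add FIRST(S) \ {ε} = { ',', 'x' }
S is not nullable (ε ∉ FIRST(S)), so stop here.
FIRST(S x) = { ',', 'x' }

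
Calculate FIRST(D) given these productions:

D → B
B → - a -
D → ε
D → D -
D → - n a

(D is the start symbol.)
FIRST sets of the other non-terminals involved (by the same procedure, iterated to a fixed point):
  FIRST(B) = { '-' }

From D → B:
  - B is a non-terminal: add FIRST(B) \ {ε} = { '-' }
    B is not nullable, so stop
From D → ε:
  - ε-production, so ε ∈ FIRST(D)
From D → D -:
  - D is the symbol being defined: contributes nothing new
    D is nullable, so continue to the next symbol
  - '-' is a terminal: add '-' and stop
From D → - n a:
  - '-' is a terminal: add '-' and stop

Collecting: FIRST(D) = { '-', ε }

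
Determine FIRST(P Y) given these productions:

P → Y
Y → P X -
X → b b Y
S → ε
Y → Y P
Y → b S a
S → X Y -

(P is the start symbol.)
FIRST sets of the non-terminals involved (from the grammar, by fixed-point iteration):
  FIRST(P) = { 'b' }

To compute FIRST(P Y), process the symbols left to right:
Symbol P is a non-terminal. Add FIRST(P) \ {ε} = { 'b' }
P is not nullable (ε ∉ FIRST(P)), so stop here.
FIRST(P Y) = { 'b' }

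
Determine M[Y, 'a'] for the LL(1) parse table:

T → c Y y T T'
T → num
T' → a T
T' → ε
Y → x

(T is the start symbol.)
To find M[Y, 'a'], we find productions for Y where 'a' is in the predict set (PREDICT(N → α) = (FIRST(α) \ {ε}) ∪ (FOLLOW(N) if α ⇒* ε)).

Y → x: PREDICT = { 'x' }

M[Y, 'a'] is empty (no production applies)

Answer: Empty (error entry)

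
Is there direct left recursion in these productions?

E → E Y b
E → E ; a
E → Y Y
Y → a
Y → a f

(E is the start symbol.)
Yes, E is left-recursive

E → E Y b: LEFT RECURSIVE (starts with E)
E → E ; a: LEFT RECURSIVE (starts with E)
E → Y Y: starts with Y
Y → a: starts with a
Y → a f: starts with a

The grammar has direct left recursion on: E.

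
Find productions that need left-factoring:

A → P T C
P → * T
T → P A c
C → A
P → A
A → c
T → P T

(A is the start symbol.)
Yes, T has productions with common prefix 'P'

Left-factoring is needed when two productions for the same non-terminal
share a common prefix on the right-hand side.

Productions for A:
  A → P T C
  A → c
Productions for P:
  P → * T
  P → A
Productions for T:
  T → P A c
  T → P T

Found common prefix 'P' in productions for T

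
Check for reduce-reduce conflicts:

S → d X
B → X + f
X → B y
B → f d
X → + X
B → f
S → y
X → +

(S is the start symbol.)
A reduce-reduce conflict occurs when an LR(0) state has two complete items [A → α .] and [B → β .] — both call for a reduction, and with no lookahead the parser cannot choose between them.

Augment with S' → S and build the canonical LR(0) collection (I0 = CLOSURE({[S' → . S]}), then GOTO on every symbol after a dot until no new states appear). It has 13 states:
  I0: { [S → . d X], [S → . y], [S' → . S] }  — shift
  I1: { [S' → S .] }  — accept
  I2: { [B → . X + f], [B → . f d], [B → . f], [S → d . X], [X → . + X], [X → . +], [X → . B y] }  — shift
  I3: { [S → y .] }  — reduce
  I4: { [B → . X + f], [B → . f d], [B → . f], [X → + . X], [X → + .], [X → . + X], [X → . +], [X → . B y] }  — shift, reduce
  I5: { [X → B . y] }  — shift
  I6: { [B → X . + f], [S → d X .] }  — shift, reduce
  I7: { [B → f . d], [B → f .] }  — shift, reduce
  I8: { [B → f d .] }  — reduce
  I9: { [B → X + . f] }  — shift
  I10: { [B → X + f .] }  — reduce
  I11: { [X → B y .] }  — reduce
  I12: { [B → X . + f], [X → + X .] }  — shift, reduce

No state contains more than one complete item.

Answer: No reduce-reduce conflicts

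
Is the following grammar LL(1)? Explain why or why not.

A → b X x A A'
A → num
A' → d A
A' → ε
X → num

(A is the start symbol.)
No. Predict set conflict for A': { 'd' }

A grammar is LL(1) if for each non-terminal N with multiple productions, the predict sets of those productions are pairwise disjoint, where PREDICT(N → α) = (FIRST(α) \ {ε}) ∪ (FOLLOW(N) if α ⇒* ε).

Relevant sets:
  FOLLOW(A') = { $, 'd' }

For A:
  PREDICT(A → b X x A A') = { 'b' }
  PREDICT(A → num) = { 'num' }
For A':
  PREDICT(A' → d A) = { 'd' }
  PREDICT(A' → ε) = { $, 'd' }
X has a single production, so nothing to check there.

Conflict found: Predict set conflict for A': { 'd' }
The grammar is NOT LL(1).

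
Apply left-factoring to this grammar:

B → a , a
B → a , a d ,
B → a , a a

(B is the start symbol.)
Left-factoring transforms A → αβ₁ | αβ₂ into A → αA' and A' → β₁ | β₂
(α is the longest common prefix among the alternatives). Repeat until
no nonterminal has two alternatives with a common prefix.

Round 1: B has alternatives sharing prefix 'a , a'. Introduce B': B → a , a B'
  Add: B' → ε
  Add: B' → d ,
  Add: B' → a

No remaining common prefixes — done.

Resulting grammar:
B → a , a B'
B' → ε
B' → d ,
B' → a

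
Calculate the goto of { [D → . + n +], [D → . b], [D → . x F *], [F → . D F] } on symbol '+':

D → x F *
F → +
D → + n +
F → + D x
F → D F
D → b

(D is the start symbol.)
GOTO(I, '+') = CLOSURE({ [A → αX.β] : [A → α.Xβ] ∈ I, X = '+' })

Items with dot before '+', with the dot advanced:
  [D → . + n +] → [D → + . n +]
Closure adds nothing (no advanced item has the dot before a non-terminal).

GOTO = { [D → + . n +] }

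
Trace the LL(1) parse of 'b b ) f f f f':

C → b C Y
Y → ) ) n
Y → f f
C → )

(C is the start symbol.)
Stack is shown with the top on the left.

Stack      Input            Action
----------------------------------
C $        b b ) f f f f $  output C → b C Y
b C Y $    b b ) f f f f $  match 'b'
C Y $      b ) f f f f $    output C → b C Y
b C Y Y $  b ) f f f f $    match 'b'
C Y Y $    ) f f f f $      output C → )
) Y Y $    ) f f f f $      match ')'
Y Y $      f f f f $        output Y → f f
f f Y $    f f f f $        match 'f'
f Y $      f f f $          match 'f'
Y $        f f $            output Y → f f
f f $      f f $            match 'f'
f $        f $              match 'f'
$          $                accept

The string is accepted.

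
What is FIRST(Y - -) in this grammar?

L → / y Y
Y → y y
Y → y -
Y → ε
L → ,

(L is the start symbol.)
{ '-', 'y' }

FIRST sets of the non-terminals involved (from the grammar, by fixed-point iteration):
  FIRST(Y) = { 'y', ε }

To compute FIRST(Y - -), process the symbols left to right:
Symbol Y is a non-terminal. Add FIRST(Y) \ {ε} = { 'y' }
Y is nullable (ε ∈ FIRST(Y)), continue to the next symbol.
Symbol - is a terminal. Add '-' and stop.
FIRST(Y - -) = { '-', 'y' }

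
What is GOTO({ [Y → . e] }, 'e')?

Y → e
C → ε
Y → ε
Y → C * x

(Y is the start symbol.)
{ [Y → e .] }

GOTO(I, 'e') = CLOSURE({ [A → αX.β] : [A → α.Xβ] ∈ I, X = 'e' })

Items with dot before 'e', with the dot advanced:
  [Y → . e] → [Y → e .]
Closure adds nothing (no advanced item has the dot before a non-terminal).

GOTO = { [Y → e .] }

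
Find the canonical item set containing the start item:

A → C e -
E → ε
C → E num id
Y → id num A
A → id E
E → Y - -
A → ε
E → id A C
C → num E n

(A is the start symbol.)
{ [A → . C e -], [A → . id E], [A → .], [A' → . A], [C → . E num id], [C → . num E n], [E → . Y - -], [E → . id A C], [E → .], [Y → . id num A] }

First, augment the grammar with A' → A
I₀ = CLOSURE({ [A' → . A] }):
  [A' → . A] has the dot before A: add [A → . C e -], [A → . id E], [A → .]
  [A → . C e -] has the dot before C: add [C → . E num id], [C → . num E n]
  [C → . E num id] has the dot before E: add [E → .], [E → . Y - -], [E → . id A C]
  [E → . Y - -] has the dot before Y: add [Y → . id num A]
No further items can be added.

I₀ = { [A → . C e -], [A → . id E], [A → .], [A' → . A], [C → . E num id], [C → . num E n], [E → . Y - -], [E → . id A C], [E → .], [Y → . id num A] }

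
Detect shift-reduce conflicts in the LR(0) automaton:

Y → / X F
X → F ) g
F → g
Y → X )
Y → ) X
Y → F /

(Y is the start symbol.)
Augment with Y' → Y and build the canonical LR(0) collection (I0 = CLOSURE({[Y' → . Y]}), then GOTO on every symbol after a dot until no new states appear). It has 15 states:
  I0: { [F → . g], [X → . F ) g], [Y → . ) X], [Y → . / X F], [Y → . F /], [Y → . X )], [Y' → . Y] }  — shift
  I1: { [F → . g], [X → . F ) g], [Y → ) . X] }  — shift
  I2: { [F → . g], [X → . F ) g], [Y → / . X F] }  — shift
  I3: { [X → F . ) g], [Y → F . /] }  — shift
  I4: { [Y → X . )] }  — shift
  I5: { [Y' → Y .] }  — accept
  I6: { [F → g .] }  — reduce
  I7: { [Y → X ) .] }  — reduce
  I8: { [X → F ) . g] }  — shift
  I9: { [Y → F / .] }  — reduce
  I10: { [X → F ) g .] }  — reduce
  I11: { [X → F . ) g] }  — shift
  I12: { [F → . g], [Y → / X . F] }  — shift
  I13: { [Y → / X F .] }  — reduce
  I14: { [Y → ) X .] }  — reduce

No state contains both a complete item and a shift item.

Answer: No shift-reduce conflicts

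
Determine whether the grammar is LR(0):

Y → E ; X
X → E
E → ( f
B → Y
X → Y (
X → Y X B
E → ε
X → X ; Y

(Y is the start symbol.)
No. Shift-reduce conflict between [E → .] and [E → . ( f]

Augment with Y' → Y and build the canonical LR(0) collection (I0 = CLOSURE({[Y' → . Y]}), then GOTO on every symbol after a dot until no new states appear). It has 15 states:
  I0: { [E → . ( f], [E → .], [Y → . E ; X], [Y' → . Y] }  — shift, reduce
  I1: { [E → ( . f] }  — shift
  I2: { [Y → E . ; X] }  — shift
  I3: { [Y' → Y .] }  — accept
  I4: { [E → . ( f], [E → .], [X → . E], [X → . X ; Y], [X → . Y (], [X → . Y X B], [Y → . E ; X], [Y → E ; . X] }  — shift, reduce
  I5: { [X → E .], [Y → E . ; X] }  — shift, reduce
  I6: { [X → X . ; Y], [Y → E ; X .] }  — shift, reduce
  I7: { [E → . ( f], [E → .], [X → . E], [X → . X ; Y], [X → . Y (], [X → . Y X B], [X → Y . (], [X → Y . X B], [Y → . E ; X] }  — shift, reduce
  I8: { [E → ( . f], [X → Y ( .] }  — shift, reduce
  I9: { [B → . Y], [E → . ( f], [E → .], [X → X . ; Y], [X → Y X . B], [Y → . E ; X] }  — shift, reduce
  I10: { [E → . ( f], [E → .], [X → X ; . Y], [Y → . E ; X] }  — shift, reduce
  I11: { [X → Y X B .] }  — reduce
  I12: { [B → Y .] }  — reduce
  I13: { [X → X ; Y .] }  — reduce
  I14: { [E → ( f .] }  — reduce

Conflict in state I0:
  Shift-reduce conflict between [E → .] and [E → . ( f]
So the grammar is NOT LR(0).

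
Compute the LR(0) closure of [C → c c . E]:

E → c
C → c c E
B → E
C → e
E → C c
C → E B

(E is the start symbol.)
{ [C → . E B], [C → . c c E], [C → . e], [C → c c . E], [E → . C c], [E → . c] }

To compute CLOSURE, for each item [A → α.Bβ] where B is a non-terminal, add [B → .γ] for all productions B → γ; repeat for the newly added items until nothing changes.

Start with: [C → c c . E]
  [C → c c . E] has the dot before E: add [E → . c], [E → . C c]
  [E → . C c] has the dot before C: add [C → . c c E], [C → . e], [C → . E B]
No further items can be added.

CLOSURE = { [C → . E B], [C → . c c E], [C → . e], [C → c c . E], [E → . C c], [E → . c] }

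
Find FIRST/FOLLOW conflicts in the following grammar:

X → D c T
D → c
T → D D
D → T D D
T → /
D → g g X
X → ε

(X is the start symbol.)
A FIRST/FOLLOW conflict occurs when a non-terminal N has a nullable alternative N → β (β ⇒* ε) and another alternative N → α with FIRST(α) ∩ FOLLOW(N) ≠ ∅: on such a lookahead the parser cannot decide between expanding α and letting N vanish via β.

Nullable non-terminals: X.
FIRST sets used below: FIRST(D) = { '/', 'c', 'g' }

X: nullable alternative(s) X → ε; FOLLOW(X) = { $, '/', 'c', 'g' }
  X → D c T: FIRST \ {ε} = { '/', 'c', 'g' } — overlaps FOLLOW(X) on { '/', 'c', 'g' }: CONFLICT
  X → ε: FIRST \ {ε} = { } — this is the only nullable alternative, skip

D, T have no nullable alternative, so no FIRST/FOLLOW check is needed there.

So the grammar has 1 FIRST/FOLLOW conflict (marked CONFLICT above).

Answer: Yes. X → D c T with FOLLOW(X) on { '/', 'c', 'g' }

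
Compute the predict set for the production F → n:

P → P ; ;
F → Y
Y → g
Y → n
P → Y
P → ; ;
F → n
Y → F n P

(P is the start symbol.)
{ 'n' }

PREDICT(F → n) = (FIRST(RHS) \ {ε}) ∪ (FOLLOW(F) if ε ∈ FIRST(RHS), i.e. RHS ⇒* ε)
FIRST(n) = { 'n' }
ε ∉ FIRST(n), so FOLLOW(F) is not added.
PREDICT(F → n) = { 'n' }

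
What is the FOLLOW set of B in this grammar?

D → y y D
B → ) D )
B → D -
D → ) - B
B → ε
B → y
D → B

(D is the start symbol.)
In D → ) - B: B is at the end, add FOLLOW(D)
In D → B: B is at the end, add FOLLOW(D)

The FOLLOW sets referred to above (computed the same way, to a fixed point):
  FOLLOW(D) = { $, ')', '-' }

Taking the union: FOLLOW(B) = { $, ')', '-' }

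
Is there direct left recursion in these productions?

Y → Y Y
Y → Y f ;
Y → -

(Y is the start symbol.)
Yes, Y is left-recursive

Direct left recursion occurs when N → N α for some non-terminal N (the right-hand side begins with the left-hand side itself).

Y → Y Y: LEFT RECURSIVE (starts with Y)
Y → Y f ;: LEFT RECURSIVE (starts with Y)
Y → -: starts with '-'

The grammar has direct left recursion on: Y.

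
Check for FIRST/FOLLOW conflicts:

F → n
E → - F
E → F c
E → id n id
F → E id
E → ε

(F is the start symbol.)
A FIRST/FOLLOW conflict occurs when a non-terminal N has a nullable alternative N → β (β ⇒* ε) and another alternative N → α with FIRST(α) ∩ FOLLOW(N) ≠ ∅: on such a lookahead the parser cannot decide between expanding α and letting N vanish via β.

Nullable non-terminals: E.
FIRST sets used below: FIRST(F) = { '-', 'id', 'n' }

E: nullable alternative(s) E → ε; FOLLOW(E) = { 'id' }
  E → - F: FIRST \ {ε} = { '-' } — disjoint from FOLLOW(E)
  E → F c: FIRST \ {ε} = { '-', 'id', 'n' } — overlaps FOLLOW(E) on { 'id' }: CONFLICT
  E → id n id: FIRST \ {ε} = { 'id' } — overlaps FOLLOW(E) on { 'id' }: CONFLICT
  E → ε: FIRST \ {ε} = { } — this is the only nullable alternative, skip

F has no nullable alternative, so no FIRST/FOLLOW check is needed there.

So the grammar has 2 FIRST/FOLLOW conflicts (marked CONFLICT above).

Answer: Yes. E → F c with FOLLOW(E) on { 'id' }; E → id n id with FOLLOW(E) on { 'id' }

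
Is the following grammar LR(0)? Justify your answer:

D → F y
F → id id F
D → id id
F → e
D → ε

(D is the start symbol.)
Augment with D' → D and build the canonical LR(0) collection (I0 = CLOSURE({[D' → . D]}), then GOTO on every symbol after a dot until no new states appear). It has 10 states:
  I0: { [D → . F y], [D → . id id], [D → .], [D' → . D], [F → . e], [F → . id id F] }  — shift, reduce
  I1: { [D' → D .] }  — accept
  I2: { [D → F . y] }  — shift
  I3: { [F → e .] }  — reduce
  I4: { [D → id . id], [F → id . id F] }  — shift
  I5: { [D → id id .], [F → . e], [F → . id id F], [F → id id . F] }  — shift, reduce
  I6: { [F → id id F .] }  — reduce
  I7: { [F → id . id F] }  — shift
  I8: { [F → . e], [F → . id id F], [F → id id . F] }  — shift
  I9: { [D → F y .] }  — reduce

Conflict in state I0:
  Shift-reduce conflict between [D → .] and [D → . id id]
So the grammar is NOT LR(0).

Answer: No. Shift-reduce conflict between [D → .] and [D → . id id]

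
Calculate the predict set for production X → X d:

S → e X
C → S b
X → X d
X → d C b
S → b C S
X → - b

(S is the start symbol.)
PREDICT(X → X d) = (FIRST(RHS) \ {ε}) ∪ (FOLLOW(X) if ε ∈ FIRST(RHS), i.e. RHS ⇒* ε)
FIRST(X) = { '-', 'd' }
FIRST(X d) = { '-', 'd' }
ε ∉ FIRST(X d), so FOLLOW(X) is not added.
PREDICT(X → X d) = { '-', 'd' }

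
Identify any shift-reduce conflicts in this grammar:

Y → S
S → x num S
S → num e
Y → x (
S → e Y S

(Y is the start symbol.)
A shift-reduce conflict occurs when an LR(0) state has both:
  - a complete (reduce) item [A → α .] (dot at the end), and
  - a shift item [B → β . c γ] (dot before a terminal).

Augment with Y' → Y and build the canonical LR(0) collection (I0 = CLOSURE({[Y' → . Y]}), then GOTO on every symbol after a dot until no new states appear). It has 13 states:
  I0: { [S → . e Y S], [S → . num e], [S → . x num S], [Y → . S], [Y → . x (], [Y' → . Y] }  — shift
  I1: { [Y → S .] }  — reduce
  I2: { [Y' → Y .] }  — accept
  I3: { [S → . e Y S], [S → . num e], [S → . x num S], [S → e . Y S], [Y → . S], [Y → . x (] }  — shift
  I4: { [S → num . e] }  — shift
  I5: { [S → x . num S], [Y → x . (] }  — shift
  I6: { [Y → x ( .] }  — reduce
  I7: { [S → . e Y S], [S → . num e], [S → . x num S], [S → x num . S] }  — shift
  I8: { [S → x num S .] }  — reduce
  I9: { [S → x . num S] }  — shift
  I10: { [S → num e .] }  — reduce
  I11: { [S → . e Y S], [S → . num e], [S → . x num S], [S → e Y . S] }  — shift
  I12: { [S → e Y S .] }  — reduce

No state contains both a complete item and a shift item.

Answer: No shift-reduce conflicts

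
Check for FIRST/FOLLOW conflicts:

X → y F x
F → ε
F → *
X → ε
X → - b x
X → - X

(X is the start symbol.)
A FIRST/FOLLOW conflict occurs when a non-terminal N has a nullable alternative N → β (β ⇒* ε) and another alternative N → α with FIRST(α) ∩ FOLLOW(N) ≠ ∅: on such a lookahead the parser cannot decide between expanding α and letting N vanish via β.

Nullable non-terminals: F, X.

F: nullable alternative(s) F → ε; FOLLOW(F) = { 'x' }
  F → ε: FIRST \ {ε} = { } — this is the only nullable alternative, skip
  F → *: FIRST \ {ε} = { '*' } — disjoint from FOLLOW(F)

X: nullable alternative(s) X → ε; FOLLOW(X) = { $ }
  X → y F x: FIRST \ {ε} = { 'y' } — disjoint from FOLLOW(X)
  X → ε: FIRST \ {ε} = { } — this is the only nullable alternative, skip
  X → - b x: FIRST \ {ε} = { '-' } — disjoint from FOLLOW(X)
  X → - X: FIRST \ {ε} = { '-' } — disjoint from FOLLOW(X)

No FIRST/FOLLOW conflicts found.

Answer: No FIRST/FOLLOW conflicts.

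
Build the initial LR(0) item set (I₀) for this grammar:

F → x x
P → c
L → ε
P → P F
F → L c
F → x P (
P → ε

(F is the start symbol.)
First, augment the grammar with F' → F
I₀ = CLOSURE({ [F' → . F] }):
  [F' → . F] has the dot before F: add [F → . x x], [F → . L c], [F → . x P (]
  [F → . L c] has the dot before L: add [L → .]
No further items can be added.

I₀ = { [F → . L c], [F → . x P (], [F → . x x], [F' → . F], [L → .] }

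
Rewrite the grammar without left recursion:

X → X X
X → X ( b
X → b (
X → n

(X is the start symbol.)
X is directly left-recursive. The standard transformation for
  A → A α₁ | ... | A α_m | β₁ | ... | β_n
is
  A  → β₁ A' | ... | β_n A'
  A' → α₁ A' | ... | α_m A' | ε

X → b ( becomes X → b ( X'
X → n becomes X → n X'
X → X X becomes X' → X X'
X → X ( b becomes X' → ( b X'
Add X' → ε

Resulting grammar:
X → b ( X'
X → n X'
X' → X X'
X' → ( b X'
X' → ε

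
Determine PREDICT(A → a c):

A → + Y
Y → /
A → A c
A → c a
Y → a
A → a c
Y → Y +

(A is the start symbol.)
PREDICT(A → a c) = (FIRST(RHS) \ {ε}) ∪ (FOLLOW(A) if ε ∈ FIRST(RHS), i.e. RHS ⇒* ε)
FIRST(a c) = { 'a' }
ε ∉ FIRST(a c), so FOLLOW(A) is not added.
PREDICT(A → a c) = { 'a' }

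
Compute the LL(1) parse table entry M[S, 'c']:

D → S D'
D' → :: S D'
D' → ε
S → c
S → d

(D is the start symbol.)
To find M[S, 'c'], we find productions for S where 'c' is in the predict set (PREDICT(N → α) = (FIRST(α) \ {ε}) ∪ (FOLLOW(N) if α ⇒* ε)).

S → c: PREDICT = { 'c' }
  'c' is in predict set, so this production goes in M[S, 'c']
S → d: PREDICT = { 'd' }

M[S, 'c'] = S → c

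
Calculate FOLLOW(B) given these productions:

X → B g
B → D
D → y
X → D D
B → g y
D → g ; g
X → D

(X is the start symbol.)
To compute FOLLOW(B), find every occurrence of B on a right-hand side N → α B β: add FIRST(β) \ {ε}, and if β is empty or nullable also add FOLLOW(N). Iterate to a fixed point.

In X → B g: B is followed by g, add FIRST(g) \ {ε} = { 'g' }

Taking the union: FOLLOW(B) = { 'g' }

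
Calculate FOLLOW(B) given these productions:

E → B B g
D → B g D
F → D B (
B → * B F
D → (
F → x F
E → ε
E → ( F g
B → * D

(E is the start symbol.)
To compute FOLLOW(B), find every occurrence of B on a right-hand side N → α B β: add FIRST(β) \ {ε}, and if β is empty or nullable also add FOLLOW(N). Iterate to a fixed point.

In E → B B g: B is followed by B g, add FIRST(B g) \ {ε} = { '*' }
In E → B B g: B is followed by g, add FIRST(g) \ {ε} = { 'g' }
In D → B g D: B is followed by g D, add FIRST(g D) \ {ε} = { 'g' }
In F → D B (: B is followed by '(', add FIRST('(') \ {ε} = { '(' }
In B → * B F: B is followed by F, add FIRST(F) \ {ε} = { '(', '*', 'x' }

Taking the union: FOLLOW(B) = { '(', '*', 'g', 'x' }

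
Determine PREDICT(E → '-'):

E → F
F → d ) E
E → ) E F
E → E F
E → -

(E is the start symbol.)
PREDICT(E → '-') = (FIRST(RHS) \ {ε}) ∪ (FOLLOW(E) if ε ∈ FIRST(RHS), i.e. RHS ⇒* ε)
FIRST('-') = { '-' }
ε ∉ FIRST('-'), so FOLLOW(E) is not added.
PREDICT(E → '-') = { '-' }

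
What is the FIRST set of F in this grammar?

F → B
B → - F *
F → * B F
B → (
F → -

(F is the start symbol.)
To compute FIRST(F), examine every production with F on the left-hand side, reading each right-hand side left to right until a non-nullable symbol is reached.

FIRST sets of the other non-terminals involved (by the same procedure, iterated to a fixed point):
  FIRST(B) = { '(', '-' }

From F → B:
  - B is a non-terminal: add FIRST(B) \ {ε} = { '(', '-' }
    B is not nullable, so stop
From F → * B F:
  - '*' is a terminal: add '*' and stop
From F → -:
  - '-' is a terminal: add '-' and stop

Collecting: FIRST(F) = { '(', '*', '-' }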